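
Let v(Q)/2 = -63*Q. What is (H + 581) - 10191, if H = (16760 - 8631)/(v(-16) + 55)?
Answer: -19894181/2071 ≈ -9606.1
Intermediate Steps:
v(Q) = -126*Q (v(Q) = 2*(-63*Q) = -126*Q)
H = 8129/2071 (H = (16760 - 8631)/(-126*(-16) + 55) = 8129/(2016 + 55) = 8129/2071 ≈ 3.9252)
(H + 581) - 10191 = (8129/2071 + 581) - 10191 = 1211380/2071 - 10191 = -19894181/2071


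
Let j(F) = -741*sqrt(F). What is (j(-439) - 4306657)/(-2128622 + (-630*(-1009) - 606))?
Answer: 4306657/1493558 + 741*I*sqrt(439)/1493558 ≈ 2.8835 + 0.010395*I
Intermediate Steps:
(j(-439) - 4306657)/(-2128622 + (-630*(-1009) - 606)) = (-741*I*sqrt(439) - 4306657)/(-2128622 + (-630*(-1009) - 606)) = (-741*I*sqrt(439) - 4306657)/(-2128622 + (635670 - 606)) = (-741*I*sqrt(439) - 4306657)/(-2128622 + 635064) = (-4306657 - 741*I*sqrt(439))/(-1493558) = (-4306657 - 741*I*sqrt(439))*(-1/1493558) = 4306657/1493558 + 741*I*sqrt(439)/1493558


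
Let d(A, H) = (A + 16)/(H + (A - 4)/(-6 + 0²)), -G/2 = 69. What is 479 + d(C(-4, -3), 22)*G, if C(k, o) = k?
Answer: 14281/35 ≈ 408.03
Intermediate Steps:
G = -138 (G = -2*69 = -138)
d(A, H) = (16 + A)/(⅔ + H - A/6) (d(A, H) = (16 + A)/(H + (-4 + A)/(-6 + 0)) = (16 + A)/(H + (-4 + A)/(-6)) = (16 + A)/(H + (-4 + A)*(-⅙)) = (16 + A)/(H + (⅔ - A/6)) = (16 + A)/(⅔ + H - A/6))
479 + d(C(-4, -3), 22)*G = 479 + (6*(16 - 4)/(4 - 1*(-4) + 6*22))*(-138) = 479 + (6*12/(4 + 4 + 132))*(-138) = 479 + (6*12/140)*(-138) = 479 + (6*(1/140)*12)*(-138) = 479 + (18/35)*(-138) = 479 - 2484/35 = 14281/35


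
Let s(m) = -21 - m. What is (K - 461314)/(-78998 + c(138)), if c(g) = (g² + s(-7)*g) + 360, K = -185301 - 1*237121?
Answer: 441868/30763 ≈ 14.364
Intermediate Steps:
K = -422422 (K = -185301 - 237121 = -422422)
c(g) = 360 + g² - 14*g (c(g) = (g² + (-21 - 1*(-7))*g) + 360 = (g² + (-21 + 7)*g) + 360 = (g² - 14*g) + 360 = 360 + g² - 14*g)
(K - 461314)/(-78998 + c(138)) = (-422422 - 461314)/(-78998 + (360 + 138² - 14*138)) = -883736/(-78998 + (360 + 19044 - 1932)) = -883736/(-78998 + 17472) = -883736/(-61526) = -883736*(-1/61526) = 441868/30763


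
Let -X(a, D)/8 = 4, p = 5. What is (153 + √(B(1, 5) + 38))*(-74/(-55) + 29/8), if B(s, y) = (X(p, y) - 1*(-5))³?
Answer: 334611/440 + 2187*I*√19645/440 ≈ 760.48 + 696.66*I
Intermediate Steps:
X(a, D) = -32 (X(a, D) = -8*4 = -32)
B(s, y) = -19683 (B(s, y) = (-32 - 1*(-5))³ = (-32 + 5)³ = (-27)³ = -19683)
(153 + √(B(1, 5) + 38))*(-74/(-55) + 29/8) = (153 + √(-19683 + 38))*(-74/(-55) + 29/8) = (153 + √(-19645))*(-74*(-1/55) + 29*(⅛)) = (153 + I*√19645)*(74/55 + 29/8) = (153 + I*√19645)*(2187/440) = 334611/440 + 2187*I*√19645/440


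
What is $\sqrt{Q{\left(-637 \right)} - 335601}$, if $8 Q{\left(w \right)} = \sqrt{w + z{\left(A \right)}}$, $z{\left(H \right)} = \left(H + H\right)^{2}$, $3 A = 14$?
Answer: $\frac{\sqrt{-48326544 + 42 i \sqrt{101}}}{12} \approx 0.0025299 + 579.31 i$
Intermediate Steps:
$A = \frac{14}{3}$ ($A = \frac{1}{3} \cdot 14 = \frac{14}{3} \approx 4.6667$)
$z{\left(H \right)} = 4 H^{2}$ ($z{\left(H \right)} = \left(2 H\right)^{2} = 4 H^{2}$)
$Q{\left(w \right)} = \frac{\sqrt{\frac{784}{9} + w}}{8}$ ($Q{\left(w \right)} = \frac{\sqrt{w + 4 \left(\frac{14}{3}\right)^{2}}}{8} = \frac{\sqrt{w + 4 \cdot \frac{196}{9}}}{8} = \frac{\sqrt{w + \frac{784}{9}}}{8} = \frac{\sqrt{\frac{784}{9} + w}}{8}$)
$\sqrt{Q{\left(-637 \right)} - 335601} = \sqrt{\frac{\sqrt{784 + 9 \left(-637\right)}}{24} - 335601} = \sqrt{\frac{\sqrt{784 - 5733}}{24} - 335601} = \sqrt{\frac{\sqrt{-4949}}{24} - 335601} = \sqrt{\frac{7 i \sqrt{101}}{24} - 335601} = \sqrt{-335601 + \frac{7 i \sqrt{101}}{24}}$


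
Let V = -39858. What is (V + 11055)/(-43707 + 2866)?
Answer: 28803/40841 ≈ 0.70525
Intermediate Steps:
(V + 11055)/(-43707 + 2866) = (-39858 + 11055)/(-43707 + 2866) = -28803/(-40841) = -28803*(-1/40841) = 28803/40841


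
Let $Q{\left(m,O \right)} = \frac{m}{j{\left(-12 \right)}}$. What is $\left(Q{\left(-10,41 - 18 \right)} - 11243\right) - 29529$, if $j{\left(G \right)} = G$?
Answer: $- \frac{244627}{6} \approx -40771.0$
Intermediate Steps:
$Q{\left(m,O \right)} = - \frac{m}{12}$ ($Q{\left(m,O \right)} = \frac{m}{-12} = m \left(- \frac{1}{12}\right) = - \frac{m}{12}$)
$\left(Q{\left(-10,41 - 18 \right)} - 11243\right) - 29529 = \left(\left(- \frac{1}{12}\right) \left(-10\right) - 11243\right) - 29529 = \left(\frac{5}{6} - 11243\right) - 29529 = - \frac{67453}{6} - 29529 = - \frac{244627}{6}$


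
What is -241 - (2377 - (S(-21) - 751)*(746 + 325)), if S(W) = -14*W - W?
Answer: -469574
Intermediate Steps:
S(W) = -15*W
-241 - (2377 - (S(-21) - 751)*(746 + 325)) = -241 - (2377 - (-15*(-21) - 751)*(746 + 325)) = -241 - (2377 - (315 - 751)*1071) = -241 - (2377 - (-436)*1071) = -241 - (2377 - 1*(-466956)) = -241 - (2377 + 466956) = -241 - 1*469333 = -241 - 469333 = -469574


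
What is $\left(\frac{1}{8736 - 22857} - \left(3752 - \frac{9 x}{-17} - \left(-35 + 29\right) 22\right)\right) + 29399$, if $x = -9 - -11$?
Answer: $\frac{6124800160}{240057} \approx 25514.0$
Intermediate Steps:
$x = 2$ ($x = -9 + 11 = 2$)
$\left(\frac{1}{8736 - 22857} - \left(3752 - \frac{9 x}{-17} - \left(-35 + 29\right) 22\right)\right) + 29399 = \left(\frac{1}{8736 - 22857} - \left(3752 - \frac{9 \cdot 2}{-17} - \left(-35 + 29\right) 22\right)\right) + 29399 = \left(\frac{1}{-14121} + \left(\left(-3752 - 132\right) + 18 \left(- \frac{1}{17}\right)\right)\right) + 29399 = \left(- \frac{1}{14121} - \frac{66046}{17}\right) + 29399 = - \frac{932635583}{240057} + 29399 = \frac{6124800160}{240057}$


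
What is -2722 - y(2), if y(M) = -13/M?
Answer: -5431/2 ≈ -2715.5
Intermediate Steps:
-2722 - y(2) = -2722 - (-13)/2 = -2722 - 1*(-13/2) = -2722 + 13/2 = -5431/2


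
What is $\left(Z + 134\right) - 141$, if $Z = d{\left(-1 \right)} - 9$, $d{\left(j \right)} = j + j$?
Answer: $-18$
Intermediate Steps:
$d{\left(j \right)} = 2 j$
$Z = -11$ ($Z = 2 \left(-1\right) - 9 = -2 - 9 = -11$)
$\left(Z + 134\right) - 141 = \left(-11 + 134\right) - 141 = 123 - 141 = -18$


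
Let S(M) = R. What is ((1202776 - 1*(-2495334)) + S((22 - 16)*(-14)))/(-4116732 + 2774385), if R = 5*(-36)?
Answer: -3697930/1342347 ≈ -2.7548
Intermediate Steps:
R = -180
S(M) = -180
((1202776 - 1*(-2495334)) + S((22 - 16)*(-14)))/(-4116732 + 2774385) = ((1202776 - 1*(-2495334)) - 180)/(-4116732 + 2774385) = ((1202776 + 2495334) - 180)/(-1342347) = (3698110 - 180)*(-1/1342347) = 3697930*(-1/1342347) = -3697930/1342347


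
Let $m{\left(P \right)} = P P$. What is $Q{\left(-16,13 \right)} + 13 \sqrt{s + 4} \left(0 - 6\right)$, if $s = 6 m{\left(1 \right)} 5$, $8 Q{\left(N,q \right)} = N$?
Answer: $-2 - 78 \sqrt{34} \approx -456.81$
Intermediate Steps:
$Q{\left(N,q \right)} = \frac{N}{8}$
$m{\left(P \right)} = P^{2}$
$s = 30$ ($s = 6 \cdot 1^{2} \cdot 5 = 6 \cdot 1 \cdot 5 = 6 \cdot 5 = 30$)
$Q{\left(-16,13 \right)} + 13 \sqrt{s + 4} \left(0 - 6\right) = \frac{1}{8} \left(-16\right) + 13 \sqrt{30 + 4} \left(0 - 6\right) = -2 + 13 \sqrt{34} \left(-6\right) = -2 + 13 \left(- 6 \sqrt{34}\right) = -2 - 78 \sqrt{34}$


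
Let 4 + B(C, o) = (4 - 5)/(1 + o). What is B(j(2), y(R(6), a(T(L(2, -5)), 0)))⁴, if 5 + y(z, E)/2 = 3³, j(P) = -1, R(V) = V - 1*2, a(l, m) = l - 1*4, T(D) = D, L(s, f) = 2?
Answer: 1073283121/4100625 ≈ 261.74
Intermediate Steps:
a(l, m) = -4 + l (a(l, m) = l - 4 = -4 + l)
R(V) = -2 + V (R(V) = V - 2 = -2 + V)
y(z, E) = 44 (y(z, E) = -10 + 2*3³ = -10 + 2*27 = -10 + 54 = 44)
B(C, o) = -4 - 1/(1 + o) (B(C, o) = -4 + (4 - 5)/(1 + o) = -4 - 1/(1 + o))
B(j(2), y(R(6), a(T(L(2, -5)), 0)))⁴ = ((-5 - 4*44)/(1 + 44))⁴ = ((-5 - 176)/45)⁴ = ((1/45)*(-181))⁴ = (-181/45)⁴ = 1073283121/4100625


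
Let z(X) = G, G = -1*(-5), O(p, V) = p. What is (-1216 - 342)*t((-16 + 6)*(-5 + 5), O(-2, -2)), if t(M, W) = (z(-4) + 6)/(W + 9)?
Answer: -17138/7 ≈ -2448.3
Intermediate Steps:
G = 5
z(X) = 5
t(M, W) = 11/(9 + W) (t(M, W) = (5 + 6)/(W + 9) = 11/(9 + W))
(-1216 - 342)*t((-16 + 6)*(-5 + 5), O(-2, -2)) = (-1216 - 342)*(11/(9 - 2)) = -17138/7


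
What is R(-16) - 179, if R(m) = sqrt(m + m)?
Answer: -179 + 4*I*sqrt(2) ≈ -179.0 + 5.6569*I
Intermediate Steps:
R(m) = sqrt(2)*sqrt(m) (R(m) = sqrt(2*m) = sqrt(2)*sqrt(m))
R(-16) - 179 = sqrt(2)*sqrt(-16) - 179 = sqrt(2)*(4*I) - 179 = 4*I*sqrt(2) - 179 = -179 + 4*I*sqrt(2)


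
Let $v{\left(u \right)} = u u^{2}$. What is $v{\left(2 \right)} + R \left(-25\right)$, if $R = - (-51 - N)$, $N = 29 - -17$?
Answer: $-2417$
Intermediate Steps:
$N = 46$ ($N = 29 + 17 = 46$)
$R = 97$ ($R = - (-51 - 46) = \left(-1\right) \left(-97\right) = 97$)
$v{\left(u \right)} = u^{3}$
$v{\left(2 \right)} + R \left(-25\right) = 2^{3} + 97 \left(-25\right) = 8 - 2425 = -2417$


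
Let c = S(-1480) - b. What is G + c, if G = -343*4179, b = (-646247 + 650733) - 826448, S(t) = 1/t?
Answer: -904923801/1480 ≈ -6.1144e+5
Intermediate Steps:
b = -821962 (b = 4486 - 826448 = -821962)
c = 1216503759/1480 (c = 1/(-1480) - 1*(-821962) = -1/1480 + 821962 = 1216503759/1480 ≈ 8.2196e+5)
G = -1433397
G + c = -1433397 + 1216503759/1480 = -904923801/1480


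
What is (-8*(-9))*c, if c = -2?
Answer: -144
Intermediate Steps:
(-8*(-9))*c = -8*(-9)*(-2) = 72*(-2) = -144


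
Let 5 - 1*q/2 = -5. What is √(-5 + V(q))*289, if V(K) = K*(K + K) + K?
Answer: 289*√815 ≈ 8250.4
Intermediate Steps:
q = 20 (q = 10 - 2*(-5) = 10 + 10 = 20)
V(K) = K + 2*K² (V(K) = K*(2*K) + K = 2*K² + K = K + 2*K²)
√(-5 + V(q))*289 = √(-5 + 20*(1 + 2*20))*289 = √(-5 + 20*(1 + 40))*289 = √(-5 + 20*41)*289 = √(-5 + 820)*289 = √815*289 = 289*√815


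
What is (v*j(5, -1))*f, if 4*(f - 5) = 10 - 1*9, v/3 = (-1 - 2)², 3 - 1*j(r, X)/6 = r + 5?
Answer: -11907/2 ≈ -5953.5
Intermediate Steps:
j(r, X) = -12 - 6*r (j(r, X) = 18 - 6*(r + 5) = 18 - 6*(5 + r) = 18 + (-30 - 6*r) = -12 - 6*r)
v = 27 (v = 3*(-1 - 2)² = 3*(-3)² = 3*9 = 27)
f = 21/4 (f = 5 + (10 - 1*9)/4 = 5 + (10 - 9)/4 = 5 + (¼)*1 = 5 + ¼ = 21/4 ≈ 5.2500)
(v*j(5, -1))*f = (27*(-12 - 6*5))*(21/4) = (27*(-12 - 30))*(21/4) = (27*(-42))*(21/4) = -1134*21/4 = -11907/2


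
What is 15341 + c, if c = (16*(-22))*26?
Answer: 6189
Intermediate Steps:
c = -9152 (c = -352*26 = -9152)
15341 + c = 15341 - 9152 = 6189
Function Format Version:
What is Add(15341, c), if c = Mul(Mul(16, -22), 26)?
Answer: 6189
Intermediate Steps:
c = -9152 (c = Mul(-352, 26) = -9152)
Add(15341, c) = Add(15341, -9152) = 6189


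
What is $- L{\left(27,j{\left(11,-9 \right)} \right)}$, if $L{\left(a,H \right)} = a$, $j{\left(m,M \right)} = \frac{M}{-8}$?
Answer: $-27$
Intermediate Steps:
$j{\left(m,M \right)} = - \frac{M}{8}$ ($j{\left(m,M \right)} = M \left(- \frac{1}{8}\right) = - \frac{M}{8}$)
$- L{\left(27,j{\left(11,-9 \right)} \right)} = \left(-1\right) 27 = -27$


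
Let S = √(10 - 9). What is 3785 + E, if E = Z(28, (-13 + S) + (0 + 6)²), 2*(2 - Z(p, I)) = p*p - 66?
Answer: 3428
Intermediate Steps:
S = 1 (S = √1 = 1)
Z(p, I) = 35 - p²/2 (Z(p, I) = 2 - (p*p - 66)/2 = 2 - (p² - 66)/2 = 2 - (-66 + p²)/2 = 2 + (33 - p²/2) = 35 - p²/2)
E = -357 (E = 35 - ½*28² = 35 - ½*784 = 35 - 392 = -357)
3785 + E = 3785 - 357 = 3428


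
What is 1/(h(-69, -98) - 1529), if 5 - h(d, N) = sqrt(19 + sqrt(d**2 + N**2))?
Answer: -1/(1524 + sqrt(19 + 13*sqrt(85))) ≈ -0.00065113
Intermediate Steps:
h(d, N) = 5 - sqrt(19 + sqrt(N**2 + d**2)) (h(d, N) = 5 - sqrt(19 + sqrt(d**2 + N**2)) = 5 - sqrt(19 + sqrt(N**2 + d**2)))
1/(h(-69, -98) - 1529) = 1/((5 - sqrt(19 + sqrt((-98)**2 + (-69)**2))) - 1529) = 1/((5 - sqrt(19 + sqrt(9604 + 4761))) - 1529) = 1/((5 - sqrt(19 + sqrt(14365))) - 1529) = 1/((5 - sqrt(19 + 13*sqrt(85))) - 1529) = 1/(-1524 - sqrt(19 + 13*sqrt(85)))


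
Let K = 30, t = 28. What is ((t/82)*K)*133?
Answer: 55860/41 ≈ 1362.4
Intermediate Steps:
((t/82)*K)*133 = ((28/82)*30)*133 = ((28*(1/82))*30)*133 = ((14/41)*30)*133 = (420/41)*133 = 55860/41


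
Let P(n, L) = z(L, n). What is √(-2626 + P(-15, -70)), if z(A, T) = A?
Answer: 2*I*√674 ≈ 51.923*I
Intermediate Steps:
P(n, L) = L
√(-2626 + P(-15, -70)) = √(-2626 - 70) = √(-2696) = 2*I*√674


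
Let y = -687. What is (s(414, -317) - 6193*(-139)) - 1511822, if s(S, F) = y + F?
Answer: -651999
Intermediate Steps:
s(S, F) = -687 + F
(s(414, -317) - 6193*(-139)) - 1511822 = ((-687 - 317) - 6193*(-139)) - 1511822 = (-1004 + 860827) - 1511822 = 859823 - 1511822 = -651999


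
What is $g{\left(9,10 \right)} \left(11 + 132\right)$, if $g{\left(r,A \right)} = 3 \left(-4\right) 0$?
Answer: $0$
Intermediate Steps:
$g{\left(r,A \right)} = 0$ ($g{\left(r,A \right)} = \left(-12\right) 0 = 0$)
$g{\left(9,10 \right)} \left(11 + 132\right) = 0 \left(11 + 132\right) = 0 \cdot 143 = 0$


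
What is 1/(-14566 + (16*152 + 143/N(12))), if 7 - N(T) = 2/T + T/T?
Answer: -35/423832 ≈ -8.2580e-5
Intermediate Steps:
N(T) = 6 - 2/T (N(T) = 7 - (2/T + T/T) = 7 - (2/T + 1) = 7 - (1 + 2/T) = 7 + (-1 - 2/T) = 6 - 2/T)
1/(-14566 + (16*152 + 143/N(12))) = 1/(-14566 + (16*152 + 143/(6 - 2/12))) = 1/(-14566 + (2432 + 143/(6 - 2*1/12))) = 1/(-14566 + (2432 + 143/(6 - ⅙))) = 1/(-14566 + (2432 + 143/(35/6))) = 1/(-14566 + (2432 + 143*(6/35))) = 1/(-14566 + (2432 + 858/35)) = 1/(-14566 + 85978/35) = 1/(-423832/35) = -35/423832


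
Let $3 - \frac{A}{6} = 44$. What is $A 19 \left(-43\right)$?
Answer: $200982$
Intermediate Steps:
$A = -246$ ($A = 18 - 264 = -246$)
$A 19 \left(-43\right) = \left(-246\right) 19 \left(-43\right) = \left(-4674\right) \left(-43\right) = 200982$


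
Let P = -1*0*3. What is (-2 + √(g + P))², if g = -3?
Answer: (2 - I*√3)² ≈ 1.0 - 6.9282*I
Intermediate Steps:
P = 0 (P = 0*3 = 0)
(-2 + √(g + P))² = (-2 + √(-3 + 0))² = (-2 + √(-3))² = (-2 + I*√3)²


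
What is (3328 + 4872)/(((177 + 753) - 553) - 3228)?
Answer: -8200/2851 ≈ -2.8762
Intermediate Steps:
(3328 + 4872)/(((177 + 753) - 553) - 3228) = 8200/((930 - 553) - 3228) = 8200/(377 - 3228) = 8200/(-2851) = 8200*(-1/2851) = -8200/2851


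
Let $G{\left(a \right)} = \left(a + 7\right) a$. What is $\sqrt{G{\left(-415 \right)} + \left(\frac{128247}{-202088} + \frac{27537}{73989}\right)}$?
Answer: $\frac{\sqrt{1051527058997329999646106}}{2492048172} \approx 411.48$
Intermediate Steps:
$G{\left(a \right)} = a \left(7 + a\right)$ ($G{\left(a \right)} = \left(7 + a\right) a = a \left(7 + a\right)$)
$\sqrt{G{\left(-415 \right)} + \left(\frac{128247}{-202088} + \frac{27537}{73989}\right)} = \sqrt{- 415 \left(7 - 415\right) + \left(\frac{128247}{-202088} + \frac{27537}{73989}\right)} = \sqrt{\left(-415\right) \left(-408\right) + \left(128247 \left(- \frac{1}{202088}\right) + 27537 \cdot \frac{1}{73989}\right)} = \sqrt{169320 + \left(- \frac{128247}{202088} + \frac{9179}{24663}\right)} = \sqrt{169320 - \frac{1307990009}{4984096344}} = \sqrt{\frac{843905884976071}{4984096344}} = \frac{\sqrt{1051527058997329999646106}}{2492048172}$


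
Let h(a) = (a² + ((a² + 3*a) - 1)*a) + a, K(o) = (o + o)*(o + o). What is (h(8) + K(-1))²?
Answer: 595984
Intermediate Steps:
K(o) = 4*o² (K(o) = (2*o)*(2*o) = 4*o²)
h(a) = a + a² + a*(-1 + a² + 3*a) (h(a) = (a² + (-1 + a² + 3*a)*a) + a = (a² + a*(-1 + a² + 3*a)) + a = a + a² + a*(-1 + a² + 3*a))
(h(8) + K(-1))² = (8²*(4 + 8) + 4*(-1)²)² = (64*12 + 4*1)² = (768 + 4)² = 772² = 595984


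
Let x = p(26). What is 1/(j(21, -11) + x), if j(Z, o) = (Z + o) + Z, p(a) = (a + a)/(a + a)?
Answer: 1/32 ≈ 0.031250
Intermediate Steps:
p(a) = 1 (p(a) = (2*a)/((2*a)) = (2*a)*(1/(2*a)) = 1)
j(Z, o) = o + 2*Z
x = 1
1/(j(21, -11) + x) = 1/((-11 + 2*21) + 1) = 1/((-11 + 42) + 1) = 1/(31 + 1) = 1/32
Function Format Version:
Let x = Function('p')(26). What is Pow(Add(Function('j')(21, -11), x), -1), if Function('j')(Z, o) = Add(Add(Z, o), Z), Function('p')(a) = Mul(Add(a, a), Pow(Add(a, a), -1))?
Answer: Rational(1, 32) ≈ 0.031250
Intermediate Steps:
Function('p')(a) = 1 (Function('p')(a) = Mul(Mul(2, a), Pow(Mul(2, a), -1)) = Mul(Mul(2, a), Mul(Rational(1, 2), Pow(a, -1))) = 1)
Function('j')(Z, o) = Add(o, Mul(2, Z))
x = 1
Pow(Add(Function('j')(21, -11), x), -1) = Pow(Add(Add(-11, Mul(2, 21)), 1), -1) = Pow(Add(Add(-11, 42), 1), -1) = Pow(Add(31, 1), -1) = Pow(32, -1) = Rational(1, 32)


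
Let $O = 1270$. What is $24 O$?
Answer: $30480$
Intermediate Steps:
$24 O = 24 \cdot 1270 = 30480$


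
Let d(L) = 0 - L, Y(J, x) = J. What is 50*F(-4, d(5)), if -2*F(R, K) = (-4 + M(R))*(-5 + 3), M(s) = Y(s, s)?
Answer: -400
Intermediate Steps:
M(s) = s
d(L) = -L
F(R, K) = -4 + R (F(R, K) = -(-4 + R)*(-5 + 3)/2 = -(-4 + R)*(-2)/2 = -(8 - 2*R)/2 = -4 + R)
50*F(-4, d(5)) = 50*(-4 - 4) = 50*(-8) = -400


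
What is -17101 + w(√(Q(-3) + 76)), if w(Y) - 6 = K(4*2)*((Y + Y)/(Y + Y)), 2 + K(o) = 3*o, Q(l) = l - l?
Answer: -17073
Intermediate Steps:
Q(l) = 0
K(o) = -2 + 3*o
w(Y) = 28 (w(Y) = 6 + (-2 + 3*(4*2))*((Y + Y)/(Y + Y)) = 6 + (-2 + 3*8)*((2*Y)/((2*Y))) = 6 + (-2 + 24)*((2*Y)*(1/(2*Y))) = 6 + 22*1 = 6 + 22 = 28)
-17101 + w(√(Q(-3) + 76)) = -17101 + 28 = -17073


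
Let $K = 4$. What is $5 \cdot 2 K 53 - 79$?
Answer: $2041$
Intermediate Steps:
$5 \cdot 2 K 53 - 79 = 5 \cdot 2 \cdot 4 \cdot 53 - 79 = 10 \cdot 4 \cdot 53 - 79 = 40 \cdot 53 - 79 = 2120 - 79 = 2041$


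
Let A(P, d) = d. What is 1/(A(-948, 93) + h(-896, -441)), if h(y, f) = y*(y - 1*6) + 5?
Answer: 1/808290 ≈ 1.2372e-6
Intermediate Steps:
h(y, f) = 5 + y*(-6 + y) (h(y, f) = y*(y - 6) + 5 = y*(-6 + y) + 5 = 5 + y*(-6 + y))
1/(A(-948, 93) + h(-896, -441)) = 1/(93 + (5 + (-896)**2 - 6*(-896))) = 1/(93 + (5 + 802816 + 5376)) = 1/(93 + 808197) = 1/808290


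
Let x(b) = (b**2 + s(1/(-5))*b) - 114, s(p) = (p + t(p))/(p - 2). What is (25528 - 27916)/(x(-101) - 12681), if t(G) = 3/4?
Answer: 3184/3425 ≈ 0.92964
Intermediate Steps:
t(G) = 3/4 (t(G) = 3*(1/4) = 3/4)
s(p) = (3/4 + p)/(-2 + p) (s(p) = (p + 3/4)/(p - 2) = (3/4 + p)/(-2 + p))
x(b) = -114 + b**2 - b/4 (x(b) = (b**2 + ((3/4 + 1/(-5))/(-2 + 1/(-5)))*b) - 114 = (b**2 + ((3/4 - 1/5)/(-2 - 1/5))*b) - 114 = (b**2 + ((11/20)/(-11/5))*b) - 114 = (b**2 + (-5/11*11/20)*b) - 114 = (b**2 - b/4) - 114 = -114 + b**2 - b/4)
(25528 - 27916)/(x(-101) - 12681) = (25528 - 27916)/((-114 + (-101)**2 - 1/4*(-101)) - 12681) = -2388/((-114 + 10201 + 101/4) - 12681) = -2388/(40449/4 - 12681) = -2388/(-10275/4) = -2388*(-4/10275) = 3184/3425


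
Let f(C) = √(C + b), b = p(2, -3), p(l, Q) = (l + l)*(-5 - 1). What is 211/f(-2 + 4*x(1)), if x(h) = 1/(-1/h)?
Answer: -211*I*√30/30 ≈ -38.523*I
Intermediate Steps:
p(l, Q) = -12*l (p(l, Q) = (2*l)*(-6) = -12*l)
x(h) = -h
b = -24 (b = -12*2 = -24)
f(C) = √(-24 + C) (f(C) = √(C - 24) = √(-24 + C))
211/f(-2 + 4*x(1)) = 211/(√(-24 + (-2 + 4*(-1*1)))) = 211/(√(-24 + (-2 + 4*(-1)))) = 211/(√(-24 + (-2 - 4))) = 211/(√(-24 - 6)) = 211/(√(-30)) = 211/((I*√30)) = 211*(-I*√30/30) = -211*I*√30/30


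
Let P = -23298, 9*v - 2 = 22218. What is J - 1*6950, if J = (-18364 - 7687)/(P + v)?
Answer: -1302626441/187462 ≈ -6948.8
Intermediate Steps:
v = 22220/9 (v = 2/9 + (1/9)*22218 = 2/9 + 7406/3 = 22220/9 ≈ 2468.9)
J = 234459/187462 (J = (-18364 - 7687)/(-23298 + 22220/9) = -26051/(-187462/9) = -26051*(-9/187462) = 234459/187462 ≈ 1.2507)
J - 1*6950 = 234459/187462 - 1*6950 = 234459/187462 - 6950 = -1302626441/187462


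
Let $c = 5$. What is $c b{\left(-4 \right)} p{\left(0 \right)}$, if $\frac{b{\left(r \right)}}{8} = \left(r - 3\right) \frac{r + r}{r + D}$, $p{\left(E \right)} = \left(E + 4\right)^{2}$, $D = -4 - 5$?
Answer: $- \frac{35840}{13} \approx -2756.9$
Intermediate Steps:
$D = -9$
$p{\left(E \right)} = \left(4 + E\right)^{2}$
$b{\left(r \right)} = \frac{16 r \left(-3 + r\right)}{-9 + r}$ ($b{\left(r \right)} = 8 \left(r - 3\right) \frac{r + r}{r - 9} = 8 \left(-3 + r\right) \frac{2 r}{-9 + r} = 8 \frac{2 r \left(-3 + r\right)}{-9 + r} = \frac{16 r \left(-3 + r\right)}{-9 + r}$)
$c b{\left(-4 \right)} p{\left(0 \right)} = 5 \cdot 16 \left(-4\right) \frac{1}{-9 - 4} \left(-3 - 4\right) \left(4 + 0\right)^{2} = 5 \cdot 16 \left(-4\right) \frac{1}{-13} \left(-7\right) 4^{2} = 5 \cdot 16 \left(-4\right) \left(- \frac{1}{13}\right) \left(-7\right) 16 = 5 \left(- \frac{448}{13}\right) 16 = \left(- \frac{2240}{13}\right) 16 = - \frac{35840}{13}$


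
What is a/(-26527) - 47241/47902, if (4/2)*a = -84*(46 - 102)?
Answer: -1365827511/1270696354 ≈ -1.0749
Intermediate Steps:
a = 2352 (a = (-84*(46 - 102))/2 = (-84*(-56))/2 = (½)*4704 = 2352)
a/(-26527) - 47241/47902 = 2352/(-26527) - 47241/47902 = 2352*(-1/26527) - 47241*1/47902 = -2352/26527 - 47241/47902 = -1365827511/1270696354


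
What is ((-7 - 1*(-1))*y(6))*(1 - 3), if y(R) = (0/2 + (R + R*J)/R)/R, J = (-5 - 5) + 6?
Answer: -6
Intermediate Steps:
J = -4 (J = -10 + 6 = -4)
y(R) = -3/R (y(R) = (0/2 + (R + R*(-4))/R)/R = (0*(1/2) + (R - 4*R)/R)/R = (0 + (-3*R)/R)/R = (0 - 3)/R = -3/R)
((-7 - 1*(-1))*y(6))*(1 - 3) = ((-7 - 1*(-1))*(-3/6))*(1 - 3) = ((-7 + 1)*(-3*1/6))*(-2) = -6*(-1/2)*(-2) = 3*(-2) = -6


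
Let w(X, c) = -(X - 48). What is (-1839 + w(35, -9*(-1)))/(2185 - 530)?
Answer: -1826/1655 ≈ -1.1033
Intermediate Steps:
w(X, c) = 48 - X (w(X, c) = -(-48 + X) = 48 - X)
(-1839 + w(35, -9*(-1)))/(2185 - 530) = (-1839 + (48 - 1*35))/(2185 - 530) = (-1839 + (48 - 35))/1655 = (-1839 + 13)*(1/1655) = -1826*1/1655 = -1826/1655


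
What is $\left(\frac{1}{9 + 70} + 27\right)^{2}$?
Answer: $\frac{4553956}{6241} \approx 729.68$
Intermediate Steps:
$\left(\frac{1}{9 + 70} + 27\right)^{2} = \left(\frac{1}{79} + 27\right)^{2} = \left(\frac{2134}{79}\right)^{2} = \frac{4553956}{6241}$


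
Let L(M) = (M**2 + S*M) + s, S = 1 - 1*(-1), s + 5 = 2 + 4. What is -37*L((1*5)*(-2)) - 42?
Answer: -3039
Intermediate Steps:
s = 1 (s = -5 + (2 + 4) = -5 + 6 = 1)
S = 2 (S = 1 + 1 = 2)
L(M) = 1 + M**2 + 2*M (L(M) = (M**2 + 2*M) + 1 = 1 + M**2 + 2*M)
-37*L((1*5)*(-2)) - 42 = -37*(1 + ((1*5)*(-2))**2 + 2*((1*5)*(-2))) - 42 = -37*(1 + (5*(-2))**2 + 2*(5*(-2))) - 42 = -37*(1 + (-10)**2 + 2*(-10)) - 42 = -37*(1 + 100 - 20) - 42 = -37*81 - 42 = -2997 - 42 = -3039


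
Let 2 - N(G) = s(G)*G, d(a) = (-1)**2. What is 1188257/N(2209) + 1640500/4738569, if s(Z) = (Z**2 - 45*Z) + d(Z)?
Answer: 1924160608822363/5559727147789331 ≈ 0.34609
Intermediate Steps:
d(a) = 1
s(Z) = 1 + Z**2 - 45*Z (s(Z) = (Z**2 - 45*Z) + 1 = 1 + Z**2 - 45*Z)
N(G) = 2 - G*(1 + G**2 - 45*G) (N(G) = 2 - (1 + G**2 - 45*G)*G = 2 - G*(1 + G**2 - 45*G))
1188257/N(2209) + 1640500/4738569 = 1188257/(2 - 1*2209*(1 + 2209**2 - 45*2209)) + 1640500/4738569 = 1188257/(2 - 1*2209*(1 + 4879681 - 99405)) + 1640500*(1/4738569) = 1188257/(2 - 1*2209*4780277) + 1640500/4738569 = 1188257/(2 - 10559631893) + 1640500/4738569 = 1188257/(-10559631891) + 1640500/4738569 = 1188257*(-1/10559631891) + 1640500/4738569 = -1188257/10559631891 + 1640500/4738569 = 1924160608822363/5559727147789331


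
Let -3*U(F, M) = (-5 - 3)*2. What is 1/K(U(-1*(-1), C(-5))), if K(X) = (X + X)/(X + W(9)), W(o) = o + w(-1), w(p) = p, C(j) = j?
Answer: 5/4 ≈ 1.2500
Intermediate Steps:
U(F, M) = 16/3 (U(F, M) = -(-5 - 3)*2/3 = -(-8)*2/3 = -⅓*(-16) = 16/3)
W(o) = -1 + o (W(o) = o - 1 = -1 + o)
K(X) = 2*X/(8 + X) (K(X) = (X + X)/(X + (-1 + 9)) = (2*X)/(X + 8) = (2*X)/(8 + X) = 2*X/(8 + X))
1/K(U(-1*(-1), C(-5))) = 1/(2*(16/3)/(8 + 16/3)) = 1/(2*(16/3)/(40/3)) = 1/(2*(16/3)*(3/40)) = 1/(⅘) = 5/4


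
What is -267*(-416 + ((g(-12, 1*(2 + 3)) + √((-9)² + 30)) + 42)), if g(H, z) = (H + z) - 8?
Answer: 103863 - 267*√111 ≈ 1.0105e+5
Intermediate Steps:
g(H, z) = -8 + H + z
-267*(-416 + ((g(-12, 1*(2 + 3)) + √((-9)² + 30)) + 42)) = -267*(-416 + (((-8 - 12 + 1*(2 + 3)) + √((-9)² + 30)) + 42)) = -267*(-416 + (((-8 - 12 + 1*5) + √(81 + 30)) + 42)) = -267*(-416 + (((-8 - 12 + 5) + √111) + 42)) = -267*(-416 + ((-15 + √111) + 42)) = -267*(-416 + (27 + √111)) = -267*(-389 + √111) = 103863 - 267*√111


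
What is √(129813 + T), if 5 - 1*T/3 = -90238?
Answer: √400542 ≈ 632.88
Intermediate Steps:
T = 270729 (T = 15 - 3*(-90238) = 15 + 270714 = 270729)
√(129813 + T) = √(129813 + 270729) = √400542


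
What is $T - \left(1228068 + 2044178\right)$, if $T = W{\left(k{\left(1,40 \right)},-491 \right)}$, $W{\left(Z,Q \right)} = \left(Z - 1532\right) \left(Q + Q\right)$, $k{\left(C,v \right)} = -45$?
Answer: $-1723632$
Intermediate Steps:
$W{\left(Z,Q \right)} = 2 Q \left(-1532 + Z\right)$ ($W{\left(Z,Q \right)} = \left(-1532 + Z\right) 2 Q = 2 Q \left(-1532 + Z\right)$)
$T = 1548614$ ($T = 2 \left(-491\right) \left(-1532 - 45\right) = 2 \left(-491\right) \left(-1577\right) = 1548614$)
$T - \left(1228068 + 2044178\right) = 1548614 - \left(1228068 + 2044178\right) = 1548614 - 3272246 = -1723632$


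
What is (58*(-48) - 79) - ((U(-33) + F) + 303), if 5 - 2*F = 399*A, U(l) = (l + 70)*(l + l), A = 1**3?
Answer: -527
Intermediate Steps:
A = 1
U(l) = 2*l*(70 + l) (U(l) = (70 + l)*(2*l) = 2*l*(70 + l))
F = -197 (F = 5/2 - 399/2 = -197)
(58*(-48) - 79) - ((U(-33) + F) + 303) = (58*(-48) - 79) - ((2*(-33)*(70 - 33) - 197) + 303) = (-2784 - 79) - ((2*(-33)*37 - 197) + 303) = -2863 - ((-2442 - 197) + 303) = -2863 - (-2639 + 303) = -2863 - 1*(-2336) = -2863 + 2336 = -527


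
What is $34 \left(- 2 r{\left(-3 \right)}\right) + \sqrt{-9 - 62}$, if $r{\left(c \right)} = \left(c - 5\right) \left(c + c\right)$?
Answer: $-3264 + i \sqrt{71} \approx -3264.0 + 8.4261 i$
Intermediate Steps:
$r{\left(c \right)} = 2 c \left(-5 + c\right)$ ($r{\left(c \right)} = \left(-5 + c\right) 2 c = 2 c \left(-5 + c\right)$)
$34 \left(- 2 r{\left(-3 \right)}\right) + \sqrt{-9 - 62} = 34 \left(- 2 \cdot 2 \left(-3\right) \left(-5 - 3\right)\right) + \sqrt{-9 - 62} = 34 \left(- 2 \cdot 2 \left(-3\right) \left(-8\right)\right) + \sqrt{-71} = 34 \left(\left(-2\right) 48\right) + i \sqrt{71} = 34 \left(-96\right) + i \sqrt{71} = -3264 + i \sqrt{71}$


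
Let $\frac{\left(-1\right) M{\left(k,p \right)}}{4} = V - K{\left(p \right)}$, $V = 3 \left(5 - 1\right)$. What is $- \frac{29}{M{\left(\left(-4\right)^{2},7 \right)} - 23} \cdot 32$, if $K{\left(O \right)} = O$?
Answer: $\frac{928}{43} \approx 21.581$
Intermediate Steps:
$V = 12$ ($V = 3 \cdot 4 = 12$)
$M{\left(k,p \right)} = -48 + 4 p$ ($M{\left(k,p \right)} = - 4 \left(12 - p\right) = -48 + 4 p$)
$- \frac{29}{M{\left(\left(-4\right)^{2},7 \right)} - 23} \cdot 32 = - \frac{29}{\left(-48 + 4 \cdot 7\right) - 23} \cdot 32 = - \frac{29}{\left(-48 + 28\right) - 23} \cdot 32 = - \frac{29}{-20 - 23} \cdot 32 = - \frac{29}{-43} \cdot 32 = \left(-29\right) \left(- \frac{1}{43}\right) 32 = \frac{29}{43} \cdot 32 = \frac{928}{43}$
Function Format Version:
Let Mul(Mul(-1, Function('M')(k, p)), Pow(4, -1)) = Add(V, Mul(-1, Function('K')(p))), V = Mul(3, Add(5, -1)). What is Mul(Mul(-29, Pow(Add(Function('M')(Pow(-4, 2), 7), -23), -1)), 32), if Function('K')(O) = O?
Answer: Rational(928, 43) ≈ 21.581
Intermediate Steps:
V = 12 (V = Mul(3, 4) = 12)
Function('M')(k, p) = Add(-48, Mul(4, p)) (Function('M')(k, p) = Mul(-4, Add(12, Mul(-1, p))) = Add(-48, Mul(4, p)))
Mul(Mul(-29, Pow(Add(Function('M')(Pow(-4, 2), 7), -23), -1)), 32) = Mul(Mul(-29, Pow(Add(Add(-48, Mul(4, 7)), -23), -1)), 32) = Mul(Mul(-29, Pow(Add(Add(-48, 28), -23), -1)), 32) = Mul(Mul(-29, Pow(Add(-20, -23), -1)), 32) = Mul(Mul(-29, Pow(-43, -1)), 32) = Mul(Mul(-29, Rational(-1, 43)), 32) = Mul(Rational(29, 43), 32) = Rational(928, 43)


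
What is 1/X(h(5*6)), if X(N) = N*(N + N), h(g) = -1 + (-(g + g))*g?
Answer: 1/6487202 ≈ 1.5415e-7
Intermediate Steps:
h(g) = -1 - 2*g² (h(g) = -1 + (-2*g)*g = -1 - 2*g²)
X(N) = 2*N² (X(N) = N*(2*N) = 2*N²)
1/X(h(5*6)) = 1/(2*(-1 - 2*(5*6)²)²) = 1/(2*(-1 - 2*30²)²) = 1/(2*(-1 - 2*900)²) = 1/(2*(-1 - 1800)²) = 1/(2*(-1801)²) = 1/(2*3243601) = 1/6487202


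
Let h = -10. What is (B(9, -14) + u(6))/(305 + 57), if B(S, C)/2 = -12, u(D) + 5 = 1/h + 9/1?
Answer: -201/3620 ≈ -0.055525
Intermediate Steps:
u(D) = 39/10 (u(D) = -5 + (1/(-10) + 9/1) = -5 + (1*(-⅒) + 9*1) = -5 + (-⅒ + 9) = -5 + 89/10 = 39/10)
B(S, C) = -24 (B(S, C) = 2*(-12) = -24)
(B(9, -14) + u(6))/(305 + 57) = (-24 + 39/10)/(305 + 57) = -201/10/362 = -201/10*1/362 = -201/3620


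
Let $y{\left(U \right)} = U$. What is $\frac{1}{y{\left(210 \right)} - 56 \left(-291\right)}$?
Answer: $\frac{1}{16506} \approx 6.0584 \cdot 10^{-5}$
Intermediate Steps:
$\frac{1}{y{\left(210 \right)} - 56 \left(-291\right)} = \frac{1}{210 - 56 \left(-291\right)} = \frac{1}{210 - -16296} = \frac{1}{210 + 16296} = \frac{1}{16506}$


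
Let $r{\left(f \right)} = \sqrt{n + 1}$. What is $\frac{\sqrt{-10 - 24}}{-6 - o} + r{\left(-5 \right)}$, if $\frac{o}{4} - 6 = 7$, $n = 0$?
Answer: $1 - \frac{i \sqrt{34}}{58} \approx 1.0 - 0.10053 i$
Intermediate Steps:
$o = 52$ ($o = 24 + 4 \cdot 7 = 24 + 28 = 52$)
$r{\left(f \right)} = 1$ ($r{\left(f \right)} = \sqrt{0 + 1} = \sqrt{1} = 1$)
$\frac{\sqrt{-10 - 24}}{-6 - o} + r{\left(-5 \right)} = \frac{\sqrt{-10 - 24}}{-6 - 52} + 1 = \frac{\sqrt{-34}}{-6 - 52} + 1 = \frac{i \sqrt{34}}{-58} + 1 = i \sqrt{34} \left(- \frac{1}{58}\right) + 1 = - \frac{i \sqrt{34}}{58} + 1 = 1 - \frac{i \sqrt{34}}{58}$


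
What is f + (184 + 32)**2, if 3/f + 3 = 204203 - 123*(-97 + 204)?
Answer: 8913115587/191039 ≈ 46656.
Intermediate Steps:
f = 3/191039 (f = 3/(-3 + (204203 - 123*(-97 + 204))) = 3/(-3 + (204203 - 123*107)) = 3/(-3 + (204203 - 1*13161)) = 3/(-3 + (204203 - 13161)) = 3/(-3 + 191042) = 3/191039 ≈ 1.5704e-5)
f + (184 + 32)**2 = 3/191039 + (184 + 32)**2 = 3/191039 + 216**2 = 3/191039 + 46656 = 8913115587/191039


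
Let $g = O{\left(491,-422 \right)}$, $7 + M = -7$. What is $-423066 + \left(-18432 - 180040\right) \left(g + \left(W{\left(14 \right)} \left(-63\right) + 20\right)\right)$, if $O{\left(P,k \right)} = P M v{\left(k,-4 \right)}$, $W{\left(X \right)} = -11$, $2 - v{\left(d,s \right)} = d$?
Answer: $578319794270$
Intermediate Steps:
$M = -14$ ($M = -7 - 7 = -14$)
$v{\left(d,s \right)} = 2 - d$
$O{\left(P,k \right)} = - 14 P \left(2 - k\right)$ ($O{\left(P,k \right)} = P \left(-14\right) \left(2 - k\right) = - 14 P \left(2 - k\right)$)
$g = -2914576$ ($g = 14 \cdot 491 \left(-2 - 422\right) = 14 \cdot 491 \left(-424\right) = -2914576$)
$-423066 + \left(-18432 - 180040\right) \left(g + \left(W{\left(14 \right)} \left(-63\right) + 20\right)\right) = -423066 + \left(-18432 - 180040\right) \left(-2914576 + \left(\left(-11\right) \left(-63\right) + 20\right)\right) = -423066 - 198472 \left(-2914576 + \left(693 + 20\right)\right) = -423066 - 198472 \left(-2914576 + 713\right) = -423066 - -578320217336 = -423066 + 578320217336 = 578319794270$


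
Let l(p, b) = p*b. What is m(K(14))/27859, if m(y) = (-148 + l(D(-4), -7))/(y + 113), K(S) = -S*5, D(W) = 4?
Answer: -176/1197937 ≈ -0.00014692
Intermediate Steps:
l(p, b) = b*p
K(S) = -5*S
m(y) = -176/(113 + y) (m(y) = (-148 - 7*4)/(y + 113) = (-148 - 28)/(113 + y) = -176/(113 + y))
m(K(14))/27859 = -176/(113 - 5*14)/27859 = -176/(113 - 70)*(1/27859) = -176/43*(1/27859) = -176*1/43*(1/27859) = -176/43*1/27859 = -176/1197937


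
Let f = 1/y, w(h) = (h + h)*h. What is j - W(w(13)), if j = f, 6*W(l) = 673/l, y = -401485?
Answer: -270201433/814211580 ≈ -0.33186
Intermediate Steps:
w(h) = 2*h**2 (w(h) = (2*h)*h = 2*h**2)
W(l) = 673/(6*l) (W(l) = (673/l)/6 = 673/(6*l))
f = -1/401485 (f = 1/(-401485) = -1/401485 ≈ -2.4908e-6)
j = -1/401485 ≈ -2.4908e-6
j - W(w(13)) = -1/401485 - 673/(6*(2*13**2)) = -1/401485 - 673/(6*(2*169)) = -1/401485 - 673/(6*338) = -1/401485 - 1*673/2028 = -1/401485 - 673/2028 = -270201433/814211580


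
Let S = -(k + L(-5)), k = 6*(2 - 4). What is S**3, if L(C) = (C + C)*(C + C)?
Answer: -681472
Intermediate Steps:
L(C) = 4*C**2 (L(C) = (2*C)*(2*C) = 4*C**2)
k = -12 (k = 6*(-2) = -12)
S = -88 (S = -(-12 + 4*(-5)**2) = -(-12 + 4*25) = -(-12 + 100) = -1*88 = -88)
S**3 = (-88)**3 = -681472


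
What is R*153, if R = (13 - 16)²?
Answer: 1377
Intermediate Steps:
R = 9 (R = (-3)² = 9)
R*153 = 9*153 = 1377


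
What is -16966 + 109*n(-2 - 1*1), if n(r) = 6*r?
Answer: -18928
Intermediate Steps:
-16966 + 109*n(-2 - 1*1) = -16966 + 109*(6*(-2 - 1*1)) = -16966 + 109*(6*(-2 - 1)) = -16966 + 109*(6*(-3)) = -16966 + 109*(-18) = -16966 - 1962 = -18928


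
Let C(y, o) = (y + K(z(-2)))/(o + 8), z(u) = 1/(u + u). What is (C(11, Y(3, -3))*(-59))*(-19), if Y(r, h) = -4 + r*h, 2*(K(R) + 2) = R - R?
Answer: -10089/5 ≈ -2017.8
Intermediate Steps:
z(u) = 1/(2*u)
K(R) = -2 (K(R) = -2 + (R - R)/2 = -2 + (1/2)*0 = -2 + 0 = -2)
Y(r, h) = -4 + h*r
C(y, o) = (-2 + y)/(8 + o) (C(y, o) = (y - 2)/(o + 8) = (-2 + y)/(8 + o))
(C(11, Y(3, -3))*(-59))*(-19) = (((-2 + 11)/(8 + (-4 - 3*3)))*(-59))*(-19) = ((9/(8 + (-4 - 9)))*(-59))*(-19) = ((9/(8 - 13))*(-59))*(-19) = ((9/(-5))*(-59))*(-19) = (-1/5*9*(-59))*(-19) = -9/5*(-59)*(-19) = (531/5)*(-19) = -10089/5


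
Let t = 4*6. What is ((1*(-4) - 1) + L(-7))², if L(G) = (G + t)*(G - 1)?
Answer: 19881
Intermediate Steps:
t = 24
L(G) = (-1 + G)*(24 + G) (L(G) = (G + 24)*(G - 1) = (24 + G)*(-1 + G) = (-1 + G)*(24 + G))
((1*(-4) - 1) + L(-7))² = ((1*(-4) - 1) + (-24 + (-7)² + 23*(-7)))² = ((-4 - 1) + (-24 + 49 - 161))² = (-5 - 136)² = (-141)² = 19881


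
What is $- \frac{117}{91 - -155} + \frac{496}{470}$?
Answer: $\frac{11171}{19270} \approx 0.57971$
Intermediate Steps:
$- \frac{117}{91 - -155} + \frac{496}{470} = - \frac{117}{91 + 155} + 496 \cdot \frac{1}{470} = - \frac{117}{246} + \frac{248}{235} = \left(-117\right) \frac{1}{246} + \frac{248}{235} = - \frac{39}{82} + \frac{248}{235} = \frac{11171}{19270}$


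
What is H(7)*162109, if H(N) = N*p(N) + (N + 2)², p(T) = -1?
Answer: 11996066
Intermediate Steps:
H(N) = (2 + N)² - N (H(N) = N*(-1) + (N + 2)² = -N + (2 + N)² = (2 + N)² - N)
H(7)*162109 = ((2 + 7)² - 1*7)*162109 = (9² - 7)*162109 = (81 - 7)*162109 = 74*162109 = 11996066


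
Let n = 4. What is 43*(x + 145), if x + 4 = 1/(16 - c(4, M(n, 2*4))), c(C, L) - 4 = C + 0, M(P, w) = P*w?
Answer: 48547/8 ≈ 6068.4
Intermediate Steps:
c(C, L) = 4 + C (c(C, L) = 4 + (C + 0) = 4 + C)
x = -31/8 (x = -4 + 1/(16 - (4 + 4)) = -4 + 1/(16 - 1*8) = -4 + 1/(16 - 8) = -4 + 1/8 = -4 + ⅛ = -31/8 ≈ -3.8750)
43*(x + 145) = 43*(-31/8 + 145) = 43*(1129/8) = 48547/8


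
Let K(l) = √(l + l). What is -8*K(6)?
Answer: -16*√3 ≈ -27.713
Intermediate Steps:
K(l) = √2*√l (K(l) = √(2*l) = √2*√l)
-8*K(6) = -8*√2*√6 = -16*√3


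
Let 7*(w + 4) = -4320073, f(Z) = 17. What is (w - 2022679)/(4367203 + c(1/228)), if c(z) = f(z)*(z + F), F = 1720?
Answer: -4213178712/7016723147 ≈ -0.60045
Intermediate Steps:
w = -4320101/7 (w = -4 + (1/7)*(-4320073) = -4 - 4320073/7 = -4320101/7 ≈ -6.1716e+5)
c(z) = 29240 + 17*z (c(z) = 17*(z + 1720) = 17*(1720 + z) = 29240 + 17*z)
(w - 2022679)/(4367203 + c(1/228)) = (-4320101/7 - 2022679)/(4367203 + (29240 + 17/228)) = -18478854/(7*(4367203 + (29240 + 17*(1/228)))) = -18478854/(7*(4367203 + (29240 + 17/228))) = -18478854/(7*(4367203 + 6666737/228)) = -18478854/(7*1002389021/228) = -18478854/7*228/1002389021 = -4213178712/7016723147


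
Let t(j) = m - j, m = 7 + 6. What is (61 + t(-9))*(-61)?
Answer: -5063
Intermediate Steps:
m = 13
t(j) = 13 - j
(61 + t(-9))*(-61) = (61 + (13 - 1*(-9)))*(-61) = (61 + (13 + 9))*(-61) = (61 + 22)*(-61) = 83*(-61) = -5063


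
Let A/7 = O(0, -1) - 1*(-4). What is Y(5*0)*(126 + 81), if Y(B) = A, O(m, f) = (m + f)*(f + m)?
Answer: 7245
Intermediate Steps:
O(m, f) = (f + m)**2 (O(m, f) = (f + m)*(f + m) = (f + m)**2)
A = 35 (A = 7*((-1 + 0)**2 - 1*(-4)) = 7*((-1)**2 + 4) = 7*(1 + 4) = 7*5 = 35)
Y(B) = 35
Y(5*0)*(126 + 81) = 35*(126 + 81) = 35*207 = 7245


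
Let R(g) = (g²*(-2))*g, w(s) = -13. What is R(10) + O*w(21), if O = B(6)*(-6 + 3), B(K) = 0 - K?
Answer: -2234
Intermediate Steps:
R(g) = -2*g³ (R(g) = (-2*g²)*g = -2*g³)
B(K) = -K
O = 18 (O = (-1*6)*(-6 + 3) = -6*(-3) = 18)
R(10) + O*w(21) = -2*10³ + 18*(-13) = -2*1000 - 234 = -2000 - 234 = -2234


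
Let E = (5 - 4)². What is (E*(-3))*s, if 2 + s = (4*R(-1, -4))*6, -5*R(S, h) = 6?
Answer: 462/5 ≈ 92.400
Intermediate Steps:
R(S, h) = -6/5 (R(S, h) = -⅕*6 = -6/5)
E = 1 (E = 1² = 1)
s = -154/5 (s = -2 + (4*(-6/5))*6 = -2 - 24/5*6 = -2 - 144/5 = -154/5 ≈ -30.800)
(E*(-3))*s = (1*(-3))*(-154/5) = -3*(-154/5) = 462/5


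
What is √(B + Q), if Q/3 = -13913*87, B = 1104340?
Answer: I*√2526953 ≈ 1589.6*I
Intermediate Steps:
Q = -3631293 (Q = 3*(-13913*87) = 3*(-1210431) = -3631293)
√(B + Q) = √(1104340 - 3631293) = √(-2526953) = I*√2526953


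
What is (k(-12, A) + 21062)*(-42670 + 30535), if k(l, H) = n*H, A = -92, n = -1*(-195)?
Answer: -37885470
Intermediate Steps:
n = 195
k(l, H) = 195*H
(k(-12, A) + 21062)*(-42670 + 30535) = (195*(-92) + 21062)*(-42670 + 30535) = (-17940 + 21062)*(-12135) = 3122*(-12135) = -37885470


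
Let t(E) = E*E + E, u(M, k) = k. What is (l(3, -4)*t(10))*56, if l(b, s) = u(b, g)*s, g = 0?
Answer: 0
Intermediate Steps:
t(E) = E + E**2 (t(E) = E**2 + E = E + E**2)
l(b, s) = 0 (l(b, s) = 0*s = 0)
(l(3, -4)*t(10))*56 = (0*(10*(1 + 10)))*56 = (0*(10*11))*56 = (0*110)*56 = 0*56 = 0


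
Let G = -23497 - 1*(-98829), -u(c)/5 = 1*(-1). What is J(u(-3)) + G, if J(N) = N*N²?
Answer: 75457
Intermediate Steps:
u(c) = 5 (u(c) = -5*(-1) = 5)
J(N) = N³
G = 75332 (G = -23497 + 98829 = 75332)
J(u(-3)) + G = 5³ + 75332 = 125 + 75332 = 75457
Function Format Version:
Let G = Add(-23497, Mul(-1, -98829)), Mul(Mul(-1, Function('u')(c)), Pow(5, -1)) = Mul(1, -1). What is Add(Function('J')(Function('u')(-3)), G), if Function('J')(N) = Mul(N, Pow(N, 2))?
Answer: 75457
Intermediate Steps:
Function('u')(c) = 5 (Function('u')(c) = Mul(-5, Mul(1, -1)) = Mul(-5, -1) = 5)
Function('J')(N) = Pow(N, 3)
G = 75332 (G = Add(-23497, 98829) = 75332)
Add(Function('J')(Function('u')(-3)), G) = Add(Pow(5, 3), 75332) = Add(125, 75332) = 75457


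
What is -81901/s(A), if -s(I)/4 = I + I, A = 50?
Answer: 81901/400 ≈ 204.75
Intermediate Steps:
s(I) = -8*I (s(I) = -4*(I + I) = -8*I)
-81901/s(A) = -81901/((-8*50)) = -81901/(-400) = -81901*(-1/400) = 81901/400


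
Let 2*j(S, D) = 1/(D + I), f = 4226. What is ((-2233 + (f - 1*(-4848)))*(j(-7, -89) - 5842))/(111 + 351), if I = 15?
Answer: -5914844897/68376 ≈ -86505.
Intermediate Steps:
j(S, D) = 1/(2*(15 + D)) (j(S, D) = 1/(2*(D + 15)) = 1/(2*(15 + D)))
((-2233 + (f - 1*(-4848)))*(j(-7, -89) - 5842))/(111 + 351) = ((-2233 + (4226 - 1*(-4848)))*(1/(2*(15 - 89)) - 5842))/(111 + 351) = ((-2233 + (4226 + 4848))*((½)/(-74) - 5842))/462 = ((-2233 + 9074)*((½)*(-1/74) - 5842))/462 = (6841*(-1/148 - 5842))/462 = (6841*(-864617/148))/462 = (1/462)*(-5914844897/148) = -5914844897/68376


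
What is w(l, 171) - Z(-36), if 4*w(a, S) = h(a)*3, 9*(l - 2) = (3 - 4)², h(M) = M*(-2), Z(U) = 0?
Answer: -19/6 ≈ -3.1667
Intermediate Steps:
h(M) = -2*M
l = 19/9 (l = 2 + (3 - 4)²/9 = 2 + (⅑)*(-1)² = 2 + (⅑)*1 = 2 + ⅑ = 19/9 ≈ 2.1111)
w(a, S) = -3*a/2 (w(a, S) = (-2*a*3)/4 = (-6*a)/4 = -3*a/2)
w(l, 171) - Z(-36) = -3/2*19/9 - 1*0 = -19/6 + 0 = -19/6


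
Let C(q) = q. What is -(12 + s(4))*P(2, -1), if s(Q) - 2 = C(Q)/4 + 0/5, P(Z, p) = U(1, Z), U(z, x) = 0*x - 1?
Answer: 15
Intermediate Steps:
U(z, x) = -1 (U(z, x) = 0 - 1 = -1)
P(Z, p) = -1
s(Q) = 2 + Q/4 (s(Q) = 2 + (Q/4 + 0/5) = 2 + (Q*(¼) + 0*(⅕)) = 2 + (Q/4 + 0) = 2 + Q/4)
-(12 + s(4))*P(2, -1) = -(12 + (2 + (¼)*4))*(-1) = -(12 + (2 + 1))*(-1) = -(12 + 3)*(-1) = -15*(-1) = -1*(-15) = 15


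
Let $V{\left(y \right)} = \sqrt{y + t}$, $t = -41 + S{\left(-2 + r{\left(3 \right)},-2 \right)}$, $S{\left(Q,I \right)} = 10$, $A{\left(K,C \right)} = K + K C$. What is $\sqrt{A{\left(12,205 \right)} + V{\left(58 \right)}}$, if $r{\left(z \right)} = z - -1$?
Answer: $\sqrt{2472 + 3 \sqrt{3}} \approx 49.771$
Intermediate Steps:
$A{\left(K,C \right)} = K + C K$
$r{\left(z \right)} = 1 + z$ ($r{\left(z \right)} = z + 1 = 1 + z$)
$t = -31$ ($t = -41 + 10 = -31$)
$V{\left(y \right)} = \sqrt{-31 + y}$ ($V{\left(y \right)} = \sqrt{y - 31} = \sqrt{-31 + y}$)
$\sqrt{A{\left(12,205 \right)} + V{\left(58 \right)}} = \sqrt{12 \left(1 + 205\right) + \sqrt{-31 + 58}} = \sqrt{12 \cdot 206 + \sqrt{27}} = \sqrt{2472 + 3 \sqrt{3}}$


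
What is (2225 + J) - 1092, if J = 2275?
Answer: 3408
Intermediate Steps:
(2225 + J) - 1092 = (2225 + 2275) - 1092 = 4500 - 1092 = 3408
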